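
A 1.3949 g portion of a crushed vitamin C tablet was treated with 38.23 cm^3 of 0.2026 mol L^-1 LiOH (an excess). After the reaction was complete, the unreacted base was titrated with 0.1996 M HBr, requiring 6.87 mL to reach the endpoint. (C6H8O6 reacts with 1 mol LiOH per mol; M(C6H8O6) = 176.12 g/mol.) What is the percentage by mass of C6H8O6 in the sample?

80.5%

Total n(LiOH) added = 0.2026 x 0.03823 = 0.007745 mol.
n(HBr) used = 0.1996 x 0.006870 = 0.001371 mol, which equals the excess n(LiOH).
So n(LiOH) consumed by the sample = 0.007745 - 0.001371 = 0.006374 mol.
n(C6H8O6) = 0.006374 / 1 = 0.006374 mol.
mass C6H8O6 = 0.006374 x 176.12 = 1.123 g, so %C6H8O6 = 1.123/1.3949 x 100 = 80.5%.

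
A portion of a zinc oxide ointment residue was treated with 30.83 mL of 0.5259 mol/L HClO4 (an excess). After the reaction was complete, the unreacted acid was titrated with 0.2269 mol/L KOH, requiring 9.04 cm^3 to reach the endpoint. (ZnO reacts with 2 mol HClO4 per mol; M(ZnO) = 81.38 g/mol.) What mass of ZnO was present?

0.576 g

Total n(HClO4) added = 0.5259 x 0.03083 = 0.01621 mol.
n(KOH) used = 0.2269 x 0.009040 = 0.002051 mol, which equals the excess n(HClO4).
So n(HClO4) consumed by the sample = 0.01621 - 0.002051 = 0.01416 mol.
n(ZnO) = 0.01416 / 2 = 0.007081 mol.
mass = 0.007081 mol x 81.38 g/mol = 0.576 g.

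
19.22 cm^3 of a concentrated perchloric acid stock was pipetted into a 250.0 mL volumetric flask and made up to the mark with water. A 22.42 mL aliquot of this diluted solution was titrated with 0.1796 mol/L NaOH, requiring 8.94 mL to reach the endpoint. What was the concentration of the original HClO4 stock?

0.932 M

n(NaOH) = 0.1796 x 0.008940 = 0.001606 mol.
n(HClO4) in the aliquot = 0.001606 mol.
[diluted HClO4] = 0.001606 / 0.02242 = 0.07162 M.
Dilution factor = 250.0/19.22 = 13.01, so [stock] = 0.07162 x 13.01 = 0.932 M.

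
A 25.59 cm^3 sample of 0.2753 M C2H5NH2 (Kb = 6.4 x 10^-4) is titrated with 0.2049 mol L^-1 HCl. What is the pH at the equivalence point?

n(C2H5NH2) = 0.2753 x 0.02559 = 0.007045 mol; V(HCl) at equivalence = 0.007045/0.2049 = 0.03438 L.
At equivalence the base is fully converted to C2H5NH3+; total volume = 0.05997 L, so [C2H5NH3+] = 0.007045/0.05997 = 0.1175 M.
Ka(C2H5NH3+) = Kw/Kb = 1.0e-14 / 6.4 x 10^-4 = 1.56e-11.
[H^+] = sqrt(Ka x [C2H5NH3+]) = sqrt(1.56e-11 x 0.1175) = 1.35e-6 M.
pH = -log(1.35e-6) = 5.87.

5.87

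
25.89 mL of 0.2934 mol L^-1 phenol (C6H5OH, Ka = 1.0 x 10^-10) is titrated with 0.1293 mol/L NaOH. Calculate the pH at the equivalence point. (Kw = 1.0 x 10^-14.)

n(C6H5OH) = 0.2934 x 0.02589 = 0.007596 mol; V(NaOH) at equivalence = 0.007596/0.1293 = 0.05875 L.
At equivalence all the acid is converted to C6H5O-; total volume = 0.02589 + 0.05875 = 0.08464 L, so [C6H5O-] = 0.007596/0.08464 = 0.08975 M.
Kb = Kw/Ka = 1.0e-14 / 1.0 x 10^-10 = 0.000100.
[OH^-] = sqrt(Kb x [C6H5O-]) = sqrt(0.000100 x 0.08975) = 0.00300 M.
pOH = 2.52, so pH = 14.00 - 2.52 = 11.48.

11.48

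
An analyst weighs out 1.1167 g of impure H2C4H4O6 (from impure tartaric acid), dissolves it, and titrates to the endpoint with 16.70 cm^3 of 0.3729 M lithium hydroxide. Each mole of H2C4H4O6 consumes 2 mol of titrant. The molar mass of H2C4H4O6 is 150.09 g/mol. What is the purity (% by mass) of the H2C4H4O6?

41.8%

n(LiOH) = 0.3729 x 0.01670 = 0.006227 mol.
n(H2C4H4O6) = 0.006227 / 2 = 0.003114 mol.
mass of H2C4H4O6 = 0.003114 x 150.09 = 0.4673 g.
% purity = 0.4673 / 1.1167 x 100 = 41.8%.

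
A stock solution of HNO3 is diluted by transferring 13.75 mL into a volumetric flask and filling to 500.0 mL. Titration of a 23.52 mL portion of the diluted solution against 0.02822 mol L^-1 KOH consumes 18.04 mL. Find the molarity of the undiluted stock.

0.787 M

n(KOH) = 0.02822 x 0.01804 = 0.0005091 mol.
n(HNO3) in the aliquot = 0.0005091 mol.
[diluted HNO3] = 0.0005091 / 0.02352 = 0.02164 M.
Dilution factor = 500.0/13.75 = 36.36, so [stock] = 0.02164 x 36.36 = 0.787 M.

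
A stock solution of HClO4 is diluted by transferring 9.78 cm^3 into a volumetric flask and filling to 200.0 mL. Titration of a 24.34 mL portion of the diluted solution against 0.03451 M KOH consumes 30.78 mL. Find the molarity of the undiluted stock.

n(KOH) = 0.03451 x 0.03078 = 0.001062 mol.
n(HClO4) in the aliquot = 0.001062 mol.
[diluted HClO4] = 0.001062 / 0.02434 = 0.04364 M.
Dilution factor = 200.0/9.780 = 20.45, so [stock] = 0.04364 x 20.45 = 0.892 M.

0.892 M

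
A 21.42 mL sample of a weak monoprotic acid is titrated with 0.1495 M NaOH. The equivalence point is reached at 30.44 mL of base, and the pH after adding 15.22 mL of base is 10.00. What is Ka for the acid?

15.22 mL is half of the equivalence volume, so this is the half-equivalence point where [HA] = [A^-].
At half-equivalence pH = pKa, so pKa = 10.00.
Ka = 10^(-10.00) = 1.0 x 10^-10.

1.0 x 10^-10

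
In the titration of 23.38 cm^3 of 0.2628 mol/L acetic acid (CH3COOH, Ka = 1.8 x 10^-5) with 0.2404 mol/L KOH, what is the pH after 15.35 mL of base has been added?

4.92

Initial n(CH3COOH) = 0.2628 x 0.02338 = 0.006144 mol.
n(KOH) added = 0.2404 x 0.01535 = 0.003690 mol, converting that many moles of CH3COOH to CH3COO-.
Remaining n(CH3COOH) = 0.002454 mol; n(CH3COO-) = 0.003690 mol.
By Henderson-Hasselbalch, pH = pKa + log([A^-]/[HA]) = 4.74 + log(0.003690/0.002454) = 4.74 + (+0.18) = 4.92.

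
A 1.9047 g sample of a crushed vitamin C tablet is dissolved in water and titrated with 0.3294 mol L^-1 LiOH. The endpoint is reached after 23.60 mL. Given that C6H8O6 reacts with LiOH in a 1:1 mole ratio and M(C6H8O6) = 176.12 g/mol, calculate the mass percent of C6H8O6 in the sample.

n(LiOH) = 0.3294 x 0.02360 = 0.007774 mol.
n(C6H8O6) = 0.007774 / 1 = 0.007774 mol.
mass of C6H8O6 = 0.007774 x 176.12 = 1.369 g.
% purity = 1.369 / 1.9047 x 100 = 71.9%.

71.9%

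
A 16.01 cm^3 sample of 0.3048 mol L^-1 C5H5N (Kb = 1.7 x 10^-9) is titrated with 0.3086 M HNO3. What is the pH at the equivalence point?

n(C5H5N) = 0.3048 x 0.01601 = 0.004880 mol; V(HNO3) at equivalence = 0.004880/0.3086 = 0.01581 L.
At equivalence the base is fully converted to C5H5NH+; total volume = 0.03182 L, so [C5H5NH+] = 0.004880/0.03182 = 0.1533 M.
Ka(C5H5NH+) = Kw/Kb = 1.0e-14 / 1.7 x 10^-9 = 5.88e-6.
[H^+] = sqrt(Ka x [C5H5NH+]) = sqrt(5.88e-6 x 0.1533) = 0.000950 M.
pH = -log(0.000950) = 3.02.

3.02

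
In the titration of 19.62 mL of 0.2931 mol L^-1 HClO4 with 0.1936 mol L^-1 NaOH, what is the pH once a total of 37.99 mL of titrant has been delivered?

12.44

n(acid) = 0.2931 x 0.01962 = 0.005751 mol; n(NaOH) added = 0.1936 x 0.03799 = 0.007355 mol.
Base is in excess by 0.007355 - 0.005751 = 0.001604 mol in a total volume of 0.05761 L.
[OH^-] = 0.001604/0.05761 = 0.02785 M, so pOH = 1.56 and pH = 14.00 - 1.56 = 12.44.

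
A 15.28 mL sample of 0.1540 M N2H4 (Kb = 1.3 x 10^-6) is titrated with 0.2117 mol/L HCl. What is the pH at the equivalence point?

n(N2H4) = 0.1540 x 0.01528 = 0.002353 mol; V(HCl) at equivalence = 0.002353/0.2117 = 0.01112 L.
At equivalence the base is fully converted to N2H5+; total volume = 0.02640 L, so [N2H5+] = 0.002353/0.02640 = 0.08915 M.
Ka(N2H5+) = Kw/Kb = 1.0e-14 / 1.3 x 10^-6 = 7.69e-9.
[H^+] = sqrt(Ka x [N2H5+]) = sqrt(7.69e-9 x 0.08915) = 2.62e-5 M.
pH = -log(2.62e-5) = 4.58.

4.58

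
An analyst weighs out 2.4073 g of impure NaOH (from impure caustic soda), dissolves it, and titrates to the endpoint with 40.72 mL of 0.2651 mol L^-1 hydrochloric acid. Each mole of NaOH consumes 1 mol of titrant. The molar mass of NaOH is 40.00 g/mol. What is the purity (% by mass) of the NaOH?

17.9%

n(HCl) = 0.2651 x 0.04072 = 0.01079 mol.
n(NaOH) = 0.01079 / 1 = 0.01079 mol.
mass of NaOH = 0.01079 x 40.00 = 0.4318 g.
% purity = 0.4318 / 2.4073 x 100 = 17.9%.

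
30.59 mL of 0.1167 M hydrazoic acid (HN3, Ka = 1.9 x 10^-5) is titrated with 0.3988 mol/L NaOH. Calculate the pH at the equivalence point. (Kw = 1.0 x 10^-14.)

8.84

n(HN3) = 0.1167 x 0.03059 = 0.003570 mol; V(NaOH) at equivalence = 0.003570/0.3988 = 0.008951 L.
At equivalence all the acid is converted to N3-; total volume = 0.03059 + 0.008951 = 0.03954 L, so [N3-] = 0.003570/0.03954 = 0.09028 M.
Kb = Kw/Ka = 1.0e-14 / 1.9 x 10^-5 = 5.26e-10.
[OH^-] = sqrt(Kb x [N3-]) = sqrt(5.26e-10 x 0.09028) = 6.89e-6 M.
pOH = 5.16, so pH = 14.00 - 5.16 = 8.84.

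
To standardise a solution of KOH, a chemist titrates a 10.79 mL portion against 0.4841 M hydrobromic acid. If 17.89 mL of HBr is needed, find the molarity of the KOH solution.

0.803 M

n(HBr) delivered = 0.4841 x 0.01789 = 0.008661 mol.
For a 1:1 reaction, n(KOH) = 0.008661 mol.
[KOH] = 0.008661 mol / 0.01079 L = 0.803 M.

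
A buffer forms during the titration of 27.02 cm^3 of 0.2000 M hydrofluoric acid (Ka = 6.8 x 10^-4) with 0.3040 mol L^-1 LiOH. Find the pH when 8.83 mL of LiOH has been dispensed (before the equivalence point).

3.16

Initial n(HF) = 0.2000 x 0.02702 = 0.005404 mol.
n(LiOH) added = 0.3040 x 0.008830 = 0.002684 mol, converting that many moles of HF to F-.
Remaining n(HF) = 0.002720 mol; n(F-) = 0.002684 mol.
By Henderson-Hasselbalch, pH = pKa + log([A^-]/[HA]) = 3.17 + log(0.002684/0.002720) = 3.17 + (-0.01) = 3.16.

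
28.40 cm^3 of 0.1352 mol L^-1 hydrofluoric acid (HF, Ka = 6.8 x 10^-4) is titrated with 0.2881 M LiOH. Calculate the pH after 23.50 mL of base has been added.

12.75

n(acid) = 0.1352 x 0.02840 = 0.003840 mol; n(LiOH) added = 0.2881 x 0.02350 = 0.006770 mol.
Base is in excess by 0.006770 - 0.003840 = 0.002931 mol in a total volume of 0.05190 L.
[OH^-] = 0.002931/0.05190 = 0.05647 M, so pOH = 1.25 and pH = 14.00 - 1.25 = 12.75.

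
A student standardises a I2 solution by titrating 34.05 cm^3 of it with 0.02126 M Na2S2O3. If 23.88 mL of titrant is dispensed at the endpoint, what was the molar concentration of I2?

0.00746 M

n(Na2S2O3) = 0.02126 x 0.02388 = 0.0005077 mol.
From the balanced equation, 2 mol Na2S2O3 reacts with 1 mol I2, so n(I2) = 0.0005077 x 1/2 = 0.0002538 mol.
[I2] = 0.0002538 / 0.03405 L = 0.00746 M.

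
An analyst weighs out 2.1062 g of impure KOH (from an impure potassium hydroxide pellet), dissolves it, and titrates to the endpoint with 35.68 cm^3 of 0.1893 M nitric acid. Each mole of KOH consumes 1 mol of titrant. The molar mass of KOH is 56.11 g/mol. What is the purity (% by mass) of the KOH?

18.0%

n(HNO3) = 0.1893 x 0.03568 = 0.006754 mol.
n(KOH) = 0.006754 / 1 = 0.006754 mol.
mass of KOH = 0.006754 x 56.11 = 0.3790 g.
% purity = 0.3790 / 2.1062 x 100 = 18.0%.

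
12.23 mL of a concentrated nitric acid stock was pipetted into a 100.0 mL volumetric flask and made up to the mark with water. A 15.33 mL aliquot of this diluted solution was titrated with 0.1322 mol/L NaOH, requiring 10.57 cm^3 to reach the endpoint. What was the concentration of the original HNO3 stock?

0.745 M

n(NaOH) = 0.1322 x 0.01057 = 0.001397 mol.
n(HNO3) in the aliquot = 0.001397 mol.
[diluted HNO3] = 0.001397 / 0.01533 = 0.09115 M.
Dilution factor = 100.0/12.23 = 8.177, so [stock] = 0.09115 x 8.177 = 0.745 M.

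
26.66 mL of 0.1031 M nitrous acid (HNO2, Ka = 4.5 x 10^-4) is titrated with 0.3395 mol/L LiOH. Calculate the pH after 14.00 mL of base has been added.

n(acid) = 0.1031 x 0.02666 = 0.002749 mol; n(LiOH) added = 0.3395 x 0.01400 = 0.004753 mol.
Base is in excess by 0.004753 - 0.002749 = 0.002004 mol in a total volume of 0.04066 L.
[OH^-] = 0.002004/0.04066 = 0.04930 M, so pOH = 1.31 and pH = 14.00 - 1.31 = 12.69.

12.69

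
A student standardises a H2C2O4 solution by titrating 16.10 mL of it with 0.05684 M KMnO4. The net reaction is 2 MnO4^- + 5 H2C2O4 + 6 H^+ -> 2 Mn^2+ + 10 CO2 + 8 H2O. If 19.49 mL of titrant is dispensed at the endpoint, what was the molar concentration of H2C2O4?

n(KMnO4) = 0.05684 x 0.01949 = 0.001108 mol.
From the balanced equation, 2 mol KMnO4 reacts with 5 mol H2C2O4, so n(H2C2O4) = 0.001108 x 5/2 = 0.002770 mol.
[H2C2O4] = 0.002770 / 0.01610 L = 0.172 M.

0.172 M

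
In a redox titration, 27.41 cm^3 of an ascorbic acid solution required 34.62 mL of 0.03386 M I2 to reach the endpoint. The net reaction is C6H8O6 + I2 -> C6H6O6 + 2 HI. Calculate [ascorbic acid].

n(I2) = 0.03386 x 0.03462 = 0.001172 mol.
From the balanced equation, 1 mol I2 reacts with 1 mol ascorbic acid, so n(ascorbic acid) = 0.001172 x 1/1 = 0.001172 mol.
[ascorbic acid] = 0.001172 / 0.02741 L = 0.0428 M.

0.0428 M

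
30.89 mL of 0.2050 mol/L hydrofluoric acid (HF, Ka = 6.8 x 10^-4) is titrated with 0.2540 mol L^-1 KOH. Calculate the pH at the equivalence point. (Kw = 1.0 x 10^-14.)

8.11

n(HF) = 0.2050 x 0.03089 = 0.006332 mol; V(KOH) at equivalence = 0.006332/0.2540 = 0.02493 L.
At equivalence all the acid is converted to F-; total volume = 0.03089 + 0.02493 = 0.05582 L, so [F-] = 0.006332/0.05582 = 0.1134 M.
Kb = Kw/Ka = 1.0e-14 / 6.8 x 10^-4 = 1.47e-11.
[OH^-] = sqrt(Kb x [F-]) = sqrt(1.47e-11 x 0.1134) = 1.29e-6 M.
pOH = 5.89, so pH = 14.00 - 5.89 = 8.11.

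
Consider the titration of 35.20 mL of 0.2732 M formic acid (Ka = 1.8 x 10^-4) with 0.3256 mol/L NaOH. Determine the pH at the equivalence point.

8.46

n(HCOOH) = 0.2732 x 0.03520 = 0.009617 mol; V(NaOH) at equivalence = 0.009617/0.3256 = 0.02954 L.
At equivalence all the acid is converted to HCOO-; total volume = 0.03520 + 0.02954 = 0.06474 L, so [HCOO-] = 0.009617/0.06474 = 0.1486 M.
Kb = Kw/Ka = 1.0e-14 / 1.8 x 10^-4 = 5.56e-11.
[OH^-] = sqrt(Kb x [HCOO-]) = sqrt(5.56e-11 x 0.1486) = 2.87e-6 M.
pOH = 5.54, so pH = 14.00 - 5.54 = 8.46.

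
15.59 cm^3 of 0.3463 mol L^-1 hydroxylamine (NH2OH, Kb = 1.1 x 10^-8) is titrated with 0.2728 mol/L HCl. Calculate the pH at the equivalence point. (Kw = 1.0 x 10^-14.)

3.43

n(NH2OH) = 0.3463 x 0.01559 = 0.005399 mol; V(HCl) at equivalence = 0.005399/0.2728 = 0.01979 L.
At equivalence the base is fully converted to NH3OH+; total volume = 0.03538 L, so [NH3OH+] = 0.005399/0.03538 = 0.1526 M.
Ka(NH3OH+) = Kw/Kb = 1.0e-14 / 1.1 x 10^-8 = 9.09e-7.
[H^+] = sqrt(Ka x [NH3OH+]) = sqrt(9.09e-7 x 0.1526) = 0.000372 M.
pH = -log(0.000372) = 3.43.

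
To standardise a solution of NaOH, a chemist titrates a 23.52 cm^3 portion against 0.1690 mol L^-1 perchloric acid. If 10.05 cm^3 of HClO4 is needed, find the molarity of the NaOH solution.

0.0722 M

n(HClO4) delivered = 0.1690 x 0.01005 = 0.001698 mol.
For a 1:1 reaction, n(NaOH) = 0.001698 mol.
[NaOH] = 0.001698 mol / 0.02352 L = 0.0722 M.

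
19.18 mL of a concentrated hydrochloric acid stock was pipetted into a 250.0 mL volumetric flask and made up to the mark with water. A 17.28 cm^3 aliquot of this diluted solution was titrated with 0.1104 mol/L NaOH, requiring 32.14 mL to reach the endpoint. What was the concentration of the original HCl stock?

n(NaOH) = 0.1104 x 0.03214 = 0.003548 mol.
n(HCl) in the aliquot = 0.003548 mol.
[diluted HCl] = 0.003548 / 0.01728 = 0.2053 M.
Dilution factor = 250.0/19.18 = 13.03, so [stock] = 0.2053 x 13.03 = 2.68 M.

2.68 M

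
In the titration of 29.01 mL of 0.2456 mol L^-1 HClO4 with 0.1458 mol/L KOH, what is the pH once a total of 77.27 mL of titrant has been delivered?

n(acid) = 0.2456 x 0.02901 = 0.007125 mol; n(KOH) added = 0.1458 x 0.07727 = 0.01127 mol.
Base is in excess by 0.01127 - 0.007125 = 0.004141 mol in a total volume of 0.1063 L.
[OH^-] = 0.004141/0.1063 = 0.03896 M, so pOH = 1.41 and pH = 14.00 - 1.41 = 12.59.

12.59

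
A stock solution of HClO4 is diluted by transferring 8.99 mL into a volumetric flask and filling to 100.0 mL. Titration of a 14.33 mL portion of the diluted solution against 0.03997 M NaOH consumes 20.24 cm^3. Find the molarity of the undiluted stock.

n(NaOH) = 0.03997 x 0.02024 = 0.0008090 mol.
n(HClO4) in the aliquot = 0.0008090 mol.
[diluted HClO4] = 0.0008090 / 0.01433 = 0.05645 M.
Dilution factor = 100.0/8.990 = 11.12, so [stock] = 0.05645 x 11.12 = 0.628 M.

0.628 M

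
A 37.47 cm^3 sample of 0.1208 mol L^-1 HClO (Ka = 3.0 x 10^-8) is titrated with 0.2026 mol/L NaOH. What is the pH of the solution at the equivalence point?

n(HClO) = 0.1208 x 0.03747 = 0.004526 mol; V(NaOH) at equivalence = 0.004526/0.2026 = 0.02234 L.
At equivalence all the acid is converted to ClO-; total volume = 0.03747 + 0.02234 = 0.05981 L, so [ClO-] = 0.004526/0.05981 = 0.07568 M.
Kb = Kw/Ka = 1.0e-14 / 3.0 x 10^-8 = 3.33e-7.
[OH^-] = sqrt(Kb x [ClO-]) = sqrt(3.33e-7 x 0.07568) = 0.000159 M.
pOH = 3.80, so pH = 14.00 - 3.80 = 10.20.

10.20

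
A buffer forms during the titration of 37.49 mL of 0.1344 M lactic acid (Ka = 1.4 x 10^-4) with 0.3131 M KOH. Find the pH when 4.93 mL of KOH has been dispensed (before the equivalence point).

3.50

Initial n(HC3H5O3) = 0.1344 x 0.03749 = 0.005039 mol.
n(KOH) added = 0.3131 x 0.004930 = 0.001544 mol, converting that many moles of HC3H5O3 to C3H5O3-.
Remaining n(HC3H5O3) = 0.003495 mol; n(C3H5O3-) = 0.001544 mol.
By Henderson-Hasselbalch, pH = pKa + log([A^-]/[HA]) = 3.85 + log(0.001544/0.003495) = 3.85 + (-0.35) = 3.50.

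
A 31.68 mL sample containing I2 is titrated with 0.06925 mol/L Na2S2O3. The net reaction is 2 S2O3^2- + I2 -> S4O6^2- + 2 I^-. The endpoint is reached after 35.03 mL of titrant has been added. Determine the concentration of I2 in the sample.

0.0383 M

n(Na2S2O3) = 0.06925 x 0.03503 = 0.002426 mol.
From the balanced equation, 2 mol Na2S2O3 reacts with 1 mol I2, so n(I2) = 0.002426 x 1/2 = 0.001213 mol.
[I2] = 0.001213 / 0.03168 L = 0.0383 M.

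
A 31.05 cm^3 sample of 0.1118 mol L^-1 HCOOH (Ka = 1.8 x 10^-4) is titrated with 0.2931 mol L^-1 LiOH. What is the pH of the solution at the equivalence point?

n(HCOOH) = 0.1118 x 0.03105 = 0.003471 mol; V(LiOH) at equivalence = 0.003471/0.2931 = 0.01184 L.
At equivalence all the acid is converted to HCOO-; total volume = 0.03105 + 0.01184 = 0.04289 L, so [HCOO-] = 0.003471/0.04289 = 0.08093 M.
Kb = Kw/Ka = 1.0e-14 / 1.8 x 10^-4 = 5.56e-11.
[OH^-] = sqrt(Kb x [HCOO-]) = sqrt(5.56e-11 x 0.08093) = 2.12e-6 M.
pOH = 5.67, so pH = 14.00 - 5.67 = 8.33.

8.33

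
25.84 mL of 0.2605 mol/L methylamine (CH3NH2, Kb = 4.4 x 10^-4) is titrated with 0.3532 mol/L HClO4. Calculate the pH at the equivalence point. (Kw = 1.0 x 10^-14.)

n(CH3NH2) = 0.2605 x 0.02584 = 0.006731 mol; V(HClO4) at equivalence = 0.006731/0.3532 = 0.01906 L.
At equivalence the base is fully converted to CH3NH3+; total volume = 0.04490 L, so [CH3NH3+] = 0.006731/0.04490 = 0.1499 M.
Ka(CH3NH3+) = Kw/Kb = 1.0e-14 / 4.4 x 10^-4 = 2.27e-11.
[H^+] = sqrt(Ka x [CH3NH3+]) = sqrt(2.27e-11 x 0.1499) = 1.85e-6 M.
pH = -log(1.85e-6) = 5.73.

5.73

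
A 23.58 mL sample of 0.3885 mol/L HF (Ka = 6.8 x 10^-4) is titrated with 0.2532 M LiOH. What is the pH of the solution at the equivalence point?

8.18

n(HF) = 0.3885 x 0.02358 = 0.009161 mol; V(LiOH) at equivalence = 0.009161/0.2532 = 0.03618 L.
At equivalence all the acid is converted to F-; total volume = 0.02358 + 0.03618 = 0.05976 L, so [F-] = 0.009161/0.05976 = 0.1533 M.
Kb = Kw/Ka = 1.0e-14 / 6.8 x 10^-4 = 1.47e-11.
[OH^-] = sqrt(Kb x [F-]) = sqrt(1.47e-11 x 0.1533) = 1.50e-6 M.
pOH = 5.82, so pH = 14.00 - 5.82 = 8.18.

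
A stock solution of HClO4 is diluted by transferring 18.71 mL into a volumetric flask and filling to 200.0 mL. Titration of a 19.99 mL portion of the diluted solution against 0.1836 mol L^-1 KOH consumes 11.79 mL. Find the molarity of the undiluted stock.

1.16 M

n(KOH) = 0.1836 x 0.01179 = 0.002165 mol.
n(HClO4) in the aliquot = 0.002165 mol.
[diluted HClO4] = 0.002165 / 0.01999 = 0.1083 M.
Dilution factor = 200.0/18.71 = 10.69, so [stock] = 0.1083 x 10.69 = 1.16 M.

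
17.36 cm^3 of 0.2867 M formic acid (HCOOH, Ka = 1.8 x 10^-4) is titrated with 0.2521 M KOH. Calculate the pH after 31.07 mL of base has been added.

12.77

n(acid) = 0.2867 x 0.01736 = 0.004977 mol; n(KOH) added = 0.2521 x 0.03107 = 0.007833 mol.
Base is in excess by 0.007833 - 0.004977 = 0.002856 mol in a total volume of 0.04843 L.
[OH^-] = 0.002856/0.04843 = 0.05896 M, so pOH = 1.23 and pH = 14.00 - 1.23 = 12.77.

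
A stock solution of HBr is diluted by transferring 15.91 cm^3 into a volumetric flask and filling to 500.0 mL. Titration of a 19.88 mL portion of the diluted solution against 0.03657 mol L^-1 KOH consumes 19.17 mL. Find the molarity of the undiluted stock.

1.11 M

n(KOH) = 0.03657 x 0.01917 = 0.0007010 mol.
n(HBr) in the aliquot = 0.0007010 mol.
[diluted HBr] = 0.0007010 / 0.01988 = 0.03526 M.
Dilution factor = 500.0/15.91 = 31.43, so [stock] = 0.03526 x 31.43 = 1.11 M.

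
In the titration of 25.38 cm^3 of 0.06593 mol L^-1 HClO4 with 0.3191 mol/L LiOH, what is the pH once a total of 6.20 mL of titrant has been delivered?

11.99

n(acid) = 0.06593 x 0.02538 = 0.001673 mol; n(LiOH) added = 0.3191 x 0.006200 = 0.001978 mol.
Base is in excess by 0.001978 - 0.001673 = 0.0003051 mol in a total volume of 0.03158 L.
[OH^-] = 0.0003051/0.03158 = 0.009662 M, so pOH = 2.01 and pH = 14.00 - 2.01 = 11.99.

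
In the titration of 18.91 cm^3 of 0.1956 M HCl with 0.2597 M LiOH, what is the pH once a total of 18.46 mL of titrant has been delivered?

n(acid) = 0.1956 x 0.01891 = 0.003699 mol; n(LiOH) added = 0.2597 x 0.01846 = 0.004794 mol.
Base is in excess by 0.004794 - 0.003699 = 0.001095 mol in a total volume of 0.03737 L.
[OH^-] = 0.001095/0.03737 = 0.02931 M, so pOH = 1.53 and pH = 14.00 - 1.53 = 12.47.

12.47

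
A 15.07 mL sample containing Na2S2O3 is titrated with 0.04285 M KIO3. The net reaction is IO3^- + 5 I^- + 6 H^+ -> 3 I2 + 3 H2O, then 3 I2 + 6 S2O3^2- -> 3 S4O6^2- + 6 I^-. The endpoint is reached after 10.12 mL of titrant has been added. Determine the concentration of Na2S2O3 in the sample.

0.173 M

n(KIO3) = 0.04285 x 0.01012 = 0.0004336 mol.
From the balanced equation, 1 mol KIO3 reacts with 6 mol Na2S2O3, so n(Na2S2O3) = 0.0004336 x 6/1 = 0.002602 mol.
[Na2S2O3] = 0.002602 / 0.01507 L = 0.173 M.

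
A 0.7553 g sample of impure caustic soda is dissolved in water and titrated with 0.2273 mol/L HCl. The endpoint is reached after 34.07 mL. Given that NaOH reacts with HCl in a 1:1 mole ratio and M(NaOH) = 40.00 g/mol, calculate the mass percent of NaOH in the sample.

41.0%

n(HCl) = 0.2273 x 0.03407 = 0.007744 mol.
n(NaOH) = 0.007744 / 1 = 0.007744 mol.
mass of NaOH = 0.007744 x 40.00 = 0.3098 g.
% purity = 0.3098 / 0.7553 x 100 = 41.0%.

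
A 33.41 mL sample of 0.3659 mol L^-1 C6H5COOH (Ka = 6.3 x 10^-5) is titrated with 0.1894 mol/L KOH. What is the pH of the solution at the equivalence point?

8.65

n(C6H5COOH) = 0.3659 x 0.03341 = 0.01222 mol; V(KOH) at equivalence = 0.01222/0.1894 = 0.06454 L.
At equivalence all the acid is converted to C6H5COO-; total volume = 0.03341 + 0.06454 = 0.09795 L, so [C6H5COO-] = 0.01222/0.09795 = 0.1248 M.
Kb = Kw/Ka = 1.0e-14 / 6.3 x 10^-5 = 1.59e-10.
[OH^-] = sqrt(Kb x [C6H5COO-]) = sqrt(1.59e-10 x 0.1248) = 4.45e-6 M.
pOH = 5.35, so pH = 14.00 - 5.35 = 8.65.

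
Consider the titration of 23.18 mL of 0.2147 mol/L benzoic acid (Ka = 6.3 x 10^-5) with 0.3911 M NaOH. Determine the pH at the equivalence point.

n(C6H5COOH) = 0.2147 x 0.02318 = 0.004977 mol; V(NaOH) at equivalence = 0.004977/0.3911 = 0.01272 L.
At equivalence all the acid is converted to C6H5COO-; total volume = 0.02318 + 0.01272 = 0.03590 L, so [C6H5COO-] = 0.004977/0.03590 = 0.1386 M.
Kb = Kw/Ka = 1.0e-14 / 6.3 x 10^-5 = 1.59e-10.
[OH^-] = sqrt(Kb x [C6H5COO-]) = sqrt(1.59e-10 x 0.1386) = 4.69e-6 M.
pOH = 5.33, so pH = 14.00 - 5.33 = 8.67.

8.67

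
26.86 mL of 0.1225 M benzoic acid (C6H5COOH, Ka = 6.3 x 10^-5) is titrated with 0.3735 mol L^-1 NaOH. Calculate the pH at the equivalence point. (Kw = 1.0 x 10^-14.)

n(C6H5COOH) = 0.1225 x 0.02686 = 0.003290 mol; V(NaOH) at equivalence = 0.003290/0.3735 = 0.008810 L.
At equivalence all the acid is converted to C6H5COO-; total volume = 0.02686 + 0.008810 = 0.03567 L, so [C6H5COO-] = 0.003290/0.03567 = 0.09225 M.
Kb = Kw/Ka = 1.0e-14 / 6.3 x 10^-5 = 1.59e-10.
[OH^-] = sqrt(Kb x [C6H5COO-]) = sqrt(1.59e-10 x 0.09225) = 3.83e-6 M.
pOH = 5.42, so pH = 14.00 - 5.42 = 8.58.

8.58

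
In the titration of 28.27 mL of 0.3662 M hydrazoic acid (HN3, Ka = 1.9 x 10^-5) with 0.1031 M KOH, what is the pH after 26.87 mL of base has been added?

4.28

Initial n(HN3) = 0.3662 x 0.02827 = 0.01035 mol.
n(KOH) added = 0.1031 x 0.02687 = 0.002770 mol, converting that many moles of HN3 to N3-.
Remaining n(HN3) = 0.007582 mol; n(N3-) = 0.002770 mol.
By Henderson-Hasselbalch, pH = pKa + log([A^-]/[HA]) = 4.72 + log(0.002770/0.007582) = 4.72 + (-0.44) = 4.28.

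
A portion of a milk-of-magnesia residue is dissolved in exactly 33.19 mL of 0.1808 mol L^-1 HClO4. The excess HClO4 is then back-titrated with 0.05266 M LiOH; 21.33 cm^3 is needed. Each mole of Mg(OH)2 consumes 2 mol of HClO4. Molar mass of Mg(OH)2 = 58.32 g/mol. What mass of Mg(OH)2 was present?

Total n(HClO4) added = 0.1808 x 0.03319 = 0.006001 mol.
n(LiOH) used = 0.05266 x 0.02133 = 0.001123 mol, which equals the excess n(HClO4).
So n(HClO4) consumed by the sample = 0.006001 - 0.001123 = 0.004878 mol.
n(Mg(OH)2) = 0.004878 / 2 = 0.002439 mol.
mass = 0.002439 mol x 58.32 g/mol = 0.142 g.

0.142 g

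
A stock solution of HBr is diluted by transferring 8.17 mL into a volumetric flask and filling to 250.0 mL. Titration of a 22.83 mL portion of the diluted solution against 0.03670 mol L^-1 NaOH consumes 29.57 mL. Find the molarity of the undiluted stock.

1.45 M

n(NaOH) = 0.03670 x 0.02957 = 0.001085 mol.
n(HBr) in the aliquot = 0.001085 mol.
[diluted HBr] = 0.001085 / 0.02283 = 0.04753 M.
Dilution factor = 250.0/8.170 = 30.60, so [stock] = 0.04753 x 30.60 = 1.45 M.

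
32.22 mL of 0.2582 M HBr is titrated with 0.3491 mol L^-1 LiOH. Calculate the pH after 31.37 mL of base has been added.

12.62

n(acid) = 0.2582 x 0.03222 = 0.008319 mol; n(LiOH) added = 0.3491 x 0.03137 = 0.01095 mol.
Base is in excess by 0.01095 - 0.008319 = 0.002632 mol in a total volume of 0.06359 L.
[OH^-] = 0.002632/0.06359 = 0.04139 M, so pOH = 1.38 and pH = 14.00 - 1.38 = 12.62.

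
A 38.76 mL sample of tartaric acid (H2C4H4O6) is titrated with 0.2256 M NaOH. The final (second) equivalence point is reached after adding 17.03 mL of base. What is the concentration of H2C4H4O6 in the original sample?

n(NaOH) = 0.2256 x 0.01703 = 0.003842 mol.
At the final (second) equivalence point, 2 mol OH^- react per mol H2C4H4O6, so n(H2C4H4O6) = 0.003842 / 2 = 0.001921 mol.
[H2C4H4O6] = 0.001921 / 0.03876 L = 0.0496 M.

0.0496 M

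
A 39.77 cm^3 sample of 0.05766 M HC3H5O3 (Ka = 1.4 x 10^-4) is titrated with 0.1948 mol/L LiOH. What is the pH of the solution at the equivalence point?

8.25

n(HC3H5O3) = 0.05766 x 0.03977 = 0.002293 mol; V(LiOH) at equivalence = 0.002293/0.1948 = 0.01177 L.
At equivalence all the acid is converted to C3H5O3-; total volume = 0.03977 + 0.01177 = 0.05154 L, so [C3H5O3-] = 0.002293/0.05154 = 0.04449 M.
Kb = Kw/Ka = 1.0e-14 / 1.4 x 10^-4 = 7.14e-11.
[OH^-] = sqrt(Kb x [C3H5O3-]) = sqrt(7.14e-11 x 0.04449) = 1.78e-6 M.
pOH = 5.75, so pH = 14.00 - 5.75 = 8.25.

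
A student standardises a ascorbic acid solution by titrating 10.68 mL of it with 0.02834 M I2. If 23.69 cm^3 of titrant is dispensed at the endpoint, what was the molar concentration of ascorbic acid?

0.0629 M

n(I2) = 0.02834 x 0.02369 = 0.0006714 mol.
From the balanced equation, 1 mol I2 reacts with 1 mol ascorbic acid, so n(ascorbic acid) = 0.0006714 x 1/1 = 0.0006714 mol.
[ascorbic acid] = 0.0006714 / 0.01068 L = 0.0629 M.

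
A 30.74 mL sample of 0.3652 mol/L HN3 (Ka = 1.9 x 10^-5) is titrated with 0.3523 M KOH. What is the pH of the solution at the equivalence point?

n(HN3) = 0.3652 x 0.03074 = 0.01123 mol; V(KOH) at equivalence = 0.01123/0.3523 = 0.03187 L.
At equivalence all the acid is converted to N3-; total volume = 0.03074 + 0.03187 = 0.06261 L, so [N3-] = 0.01123/0.06261 = 0.1793 M.
Kb = Kw/Ka = 1.0e-14 / 1.9 x 10^-5 = 5.26e-10.
[OH^-] = sqrt(Kb x [N3-]) = sqrt(5.26e-10 x 0.1793) = 9.71e-6 M.
pOH = 5.01, so pH = 14.00 - 5.01 = 8.99.

8.99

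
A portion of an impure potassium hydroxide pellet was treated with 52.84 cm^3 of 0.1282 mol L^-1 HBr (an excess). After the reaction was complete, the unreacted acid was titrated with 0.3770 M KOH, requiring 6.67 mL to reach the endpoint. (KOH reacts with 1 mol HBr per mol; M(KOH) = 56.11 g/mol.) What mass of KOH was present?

Total n(HBr) added = 0.1282 x 0.05284 = 0.006774 mol.
n(KOH) used = 0.3770 x 0.006670 = 0.002515 mol, which equals the excess n(HBr).
So n(HBr) consumed by the sample = 0.006774 - 0.002515 = 0.004259 mol.
n(KOH) = 0.004259 / 1 = 0.004259 mol.
mass = 0.004259 mol x 56.11 g/mol = 0.239 g.

0.239 g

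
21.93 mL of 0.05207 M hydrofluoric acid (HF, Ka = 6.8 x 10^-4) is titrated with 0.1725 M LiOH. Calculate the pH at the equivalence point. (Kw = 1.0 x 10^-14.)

n(HF) = 0.05207 x 0.02193 = 0.001142 mol; V(LiOH) at equivalence = 0.001142/0.1725 = 0.006620 L.
At equivalence all the acid is converted to F-; total volume = 0.02193 + 0.006620 = 0.02855 L, so [F-] = 0.001142/0.02855 = 0.04000 M.
Kb = Kw/Ka = 1.0e-14 / 6.8 x 10^-4 = 1.47e-11.
[OH^-] = sqrt(Kb x [F-]) = sqrt(1.47e-11 x 0.04000) = 7.67e-7 M.
pOH = 6.12, so pH = 14.00 - 6.12 = 7.88.

7.88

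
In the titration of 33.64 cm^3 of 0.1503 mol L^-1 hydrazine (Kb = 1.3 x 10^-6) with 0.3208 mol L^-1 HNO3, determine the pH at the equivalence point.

n(N2H4) = 0.1503 x 0.03364 = 0.005056 mol; V(HNO3) at equivalence = 0.005056/0.3208 = 0.01576 L.
At equivalence the base is fully converted to N2H5+; total volume = 0.04940 L, so [N2H5+] = 0.005056/0.04940 = 0.1023 M.
Ka(N2H5+) = Kw/Kb = 1.0e-14 / 1.3 x 10^-6 = 7.69e-9.
[H^+] = sqrt(Ka x [N2H5+]) = sqrt(7.69e-9 x 0.1023) = 2.81e-5 M.
pH = -log(2.81e-5) = 4.55.

4.55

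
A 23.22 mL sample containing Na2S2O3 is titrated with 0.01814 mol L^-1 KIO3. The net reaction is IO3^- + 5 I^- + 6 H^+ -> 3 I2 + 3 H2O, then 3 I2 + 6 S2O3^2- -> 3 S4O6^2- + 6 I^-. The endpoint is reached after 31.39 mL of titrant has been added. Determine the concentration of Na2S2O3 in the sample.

n(KIO3) = 0.01814 x 0.03139 = 0.0005694 mol.
From the balanced equation, 1 mol KIO3 reacts with 6 mol Na2S2O3, so n(Na2S2O3) = 0.0005694 x 6/1 = 0.003416 mol.
[Na2S2O3] = 0.003416 / 0.02322 L = 0.147 M.

0.147 M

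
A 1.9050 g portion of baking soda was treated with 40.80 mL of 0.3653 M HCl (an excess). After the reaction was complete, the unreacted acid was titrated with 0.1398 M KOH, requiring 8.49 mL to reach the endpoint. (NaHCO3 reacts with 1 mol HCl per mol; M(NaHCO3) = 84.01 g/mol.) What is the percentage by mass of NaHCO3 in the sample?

Total n(HCl) added = 0.3653 x 0.04080 = 0.01490 mol.
n(KOH) used = 0.1398 x 0.008490 = 0.001187 mol, which equals the excess n(HCl).
So n(HCl) consumed by the sample = 0.01490 - 0.001187 = 0.01372 mol.
n(NaHCO3) = 0.01372 / 1 = 0.01372 mol.
mass NaHCO3 = 0.01372 x 84.01 = 1.152 g, so %NaHCO3 = 1.152/1.9050 x 100 = 60.5%.

60.5%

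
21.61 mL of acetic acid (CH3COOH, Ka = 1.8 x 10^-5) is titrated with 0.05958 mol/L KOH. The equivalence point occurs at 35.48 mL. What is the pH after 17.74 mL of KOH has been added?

17.74 mL is exactly half the equivalence volume (35.48/2), i.e. the half-equivalence point.
There, n(HA) = n(A^-), so pH = pKa = -log(1.8 x 10^-5) = 4.74.

4.74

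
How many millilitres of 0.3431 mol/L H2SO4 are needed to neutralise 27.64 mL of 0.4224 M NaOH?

17.0 mL

n(NaOH) = 0.4224 mol/L x 0.02764 L = 0.01168 mol.
The neutralisation is 2 NaOH : 1 H2SO4, so n(H2SO4) = 0.01168 x 1/2 = 0.005838 mol.
V(H2SO4) = 0.005838 / 0.3431 = 0.01701 L = 17.0 mL.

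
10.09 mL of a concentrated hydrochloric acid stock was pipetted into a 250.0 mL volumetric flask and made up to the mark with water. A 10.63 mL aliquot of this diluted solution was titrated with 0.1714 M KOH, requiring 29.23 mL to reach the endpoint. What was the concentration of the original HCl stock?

11.7 M

n(KOH) = 0.1714 x 0.02923 = 0.005010 mol.
n(HCl) in the aliquot = 0.005010 mol.
[diluted HCl] = 0.005010 / 0.01063 = 0.4713 M.
Dilution factor = 250.0/10.09 = 24.78, so [stock] = 0.4713 x 24.78 = 11.7 M.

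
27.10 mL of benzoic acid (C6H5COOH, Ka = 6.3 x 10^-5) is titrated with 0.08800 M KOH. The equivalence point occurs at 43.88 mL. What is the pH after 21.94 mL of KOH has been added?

21.94 mL is exactly half the equivalence volume (43.88/2), i.e. the half-equivalence point.
There, n(HA) = n(A^-), so pH = pKa = -log(6.3 x 10^-5) = 4.20.

4.20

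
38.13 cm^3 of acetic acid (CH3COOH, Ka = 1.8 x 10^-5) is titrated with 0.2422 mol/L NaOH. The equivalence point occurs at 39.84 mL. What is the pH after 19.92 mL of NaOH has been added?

4.74

19.92 mL is exactly half the equivalence volume (39.84/2), i.e. the half-equivalence point.
There, n(HA) = n(A^-), so pH = pKa = -log(1.8 x 10^-5) = 4.74.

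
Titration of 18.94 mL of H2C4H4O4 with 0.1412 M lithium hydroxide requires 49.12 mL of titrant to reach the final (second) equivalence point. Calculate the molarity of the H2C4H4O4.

n(LiOH) = 0.1412 x 0.04912 = 0.006936 mol.
At the final (second) equivalence point, 2 mol OH^- react per mol H2C4H4O4, so n(H2C4H4O4) = 0.006936 / 2 = 0.003468 mol.
[H2C4H4O4] = 0.003468 / 0.01894 L = 0.183 M.

0.183 M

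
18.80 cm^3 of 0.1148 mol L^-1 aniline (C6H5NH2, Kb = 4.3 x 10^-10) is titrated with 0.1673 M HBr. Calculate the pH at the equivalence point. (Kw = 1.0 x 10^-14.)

n(C6H5NH2) = 0.1148 x 0.01880 = 0.002158 mol; V(HBr) at equivalence = 0.002158/0.1673 = 0.01290 L.
At equivalence the base is fully converted to C6H5NH3+; total volume = 0.03170 L, so [C6H5NH3+] = 0.002158/0.03170 = 0.06808 M.
Ka(C6H5NH3+) = Kw/Kb = 1.0e-14 / 4.3 x 10^-10 = 2.33e-5.
[H^+] = sqrt(Ka x [C6H5NH3+]) = sqrt(2.33e-5 x 0.06808) = 0.00126 M.
pH = -log(0.00126) = 2.90.

2.90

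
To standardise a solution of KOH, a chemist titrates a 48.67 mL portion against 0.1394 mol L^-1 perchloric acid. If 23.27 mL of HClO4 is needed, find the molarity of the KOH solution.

0.0666 M

n(HClO4) delivered = 0.1394 x 0.02327 = 0.003244 mol.
For a 1:1 reaction, n(KOH) = 0.003244 mol.
[KOH] = 0.003244 mol / 0.04867 L = 0.0666 M.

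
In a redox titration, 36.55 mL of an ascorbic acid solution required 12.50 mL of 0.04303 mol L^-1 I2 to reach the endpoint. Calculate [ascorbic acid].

n(I2) = 0.04303 x 0.01250 = 0.0005379 mol.
From the balanced equation, 1 mol I2 reacts with 1 mol ascorbic acid, so n(ascorbic acid) = 0.0005379 x 1/1 = 0.0005379 mol.
[ascorbic acid] = 0.0005379 / 0.03655 L = 0.0147 M.

0.0147 M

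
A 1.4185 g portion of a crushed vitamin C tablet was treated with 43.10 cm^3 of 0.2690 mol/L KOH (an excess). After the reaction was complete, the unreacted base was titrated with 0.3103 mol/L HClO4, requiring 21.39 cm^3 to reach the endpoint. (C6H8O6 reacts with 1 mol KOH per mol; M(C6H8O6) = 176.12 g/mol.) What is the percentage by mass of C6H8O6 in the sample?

61.5%

Total n(KOH) added = 0.2690 x 0.04310 = 0.01159 mol.
n(HClO4) used = 0.3103 x 0.02139 = 0.006637 mol, which equals the excess n(KOH).
So n(KOH) consumed by the sample = 0.01159 - 0.006637 = 0.004957 mol.
n(C6H8O6) = 0.004957 / 1 = 0.004957 mol.
mass C6H8O6 = 0.004957 x 176.12 = 0.8730 g, so %C6H8O6 = 0.8730/1.4185 x 100 = 61.5%.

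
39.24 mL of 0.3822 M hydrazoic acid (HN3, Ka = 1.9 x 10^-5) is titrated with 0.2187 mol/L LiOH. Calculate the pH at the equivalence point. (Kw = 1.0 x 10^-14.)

8.93

n(HN3) = 0.3822 x 0.03924 = 0.01500 mol; V(LiOH) at equivalence = 0.01500/0.2187 = 0.06858 L.
At equivalence all the acid is converted to N3-; total volume = 0.03924 + 0.06858 = 0.1078 L, so [N3-] = 0.01500/0.1078 = 0.1391 M.
Kb = Kw/Ka = 1.0e-14 / 1.9 x 10^-5 = 5.26e-10.
[OH^-] = sqrt(Kb x [N3-]) = sqrt(5.26e-10 x 0.1391) = 8.56e-6 M.
pOH = 5.07, so pH = 14.00 - 5.07 = 8.93.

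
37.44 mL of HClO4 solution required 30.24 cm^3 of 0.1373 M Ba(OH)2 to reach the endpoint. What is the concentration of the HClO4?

0.222 M

n(Ba(OH)2) delivered = 0.1373 x 0.03024 = 0.004152 mol.
The reaction is 2 HClO4 + 1 Ba(OH)2, so n(HClO4) = 0.004152 x 2/1 = 0.008304 mol.
[HClO4] = 0.008304 mol / 0.03744 L = 0.222 M.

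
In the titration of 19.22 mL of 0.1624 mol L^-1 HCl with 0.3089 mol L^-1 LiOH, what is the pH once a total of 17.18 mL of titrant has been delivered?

n(acid) = 0.1624 x 0.01922 = 0.003121 mol; n(LiOH) added = 0.3089 x 0.01718 = 0.005307 mol.
Base is in excess by 0.005307 - 0.003121 = 0.002186 mol in a total volume of 0.03640 L.
[OH^-] = 0.002186/0.03640 = 0.06004 M, so pOH = 1.22 and pH = 14.00 - 1.22 = 12.78.

12.78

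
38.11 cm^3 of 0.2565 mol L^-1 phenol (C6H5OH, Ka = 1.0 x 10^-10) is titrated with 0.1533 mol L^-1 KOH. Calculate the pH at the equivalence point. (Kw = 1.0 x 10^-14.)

11.49

n(C6H5OH) = 0.2565 x 0.03811 = 0.009775 mol; V(KOH) at equivalence = 0.009775/0.1533 = 0.06377 L.
At equivalence all the acid is converted to C6H5O-; total volume = 0.03811 + 0.06377 = 0.1019 L, so [C6H5O-] = 0.009775/0.1019 = 0.09595 M.
Kb = Kw/Ka = 1.0e-14 / 1.0 x 10^-10 = 0.000100.
[OH^-] = sqrt(Kb x [C6H5O-]) = sqrt(0.000100 x 0.09595) = 0.00310 M.
pOH = 2.51, so pH = 14.00 - 2.51 = 11.49.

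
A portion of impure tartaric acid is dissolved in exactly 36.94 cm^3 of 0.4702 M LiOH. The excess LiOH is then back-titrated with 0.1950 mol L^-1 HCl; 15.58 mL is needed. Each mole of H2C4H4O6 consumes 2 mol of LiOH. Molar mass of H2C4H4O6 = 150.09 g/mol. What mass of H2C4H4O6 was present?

1.08 g

Total n(LiOH) added = 0.4702 x 0.03694 = 0.01737 mol.
n(HCl) used = 0.1950 x 0.01558 = 0.003038 mol, which equals the excess n(LiOH).
So n(LiOH) consumed by the sample = 0.01737 - 0.003038 = 0.01433 mol.
n(H2C4H4O6) = 0.01433 / 2 = 0.007166 mol.
mass = 0.007166 mol x 150.09 g/mol = 1.08 g.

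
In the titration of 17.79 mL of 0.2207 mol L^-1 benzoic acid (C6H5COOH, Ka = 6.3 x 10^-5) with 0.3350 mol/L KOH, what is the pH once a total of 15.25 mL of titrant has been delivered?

n(acid) = 0.2207 x 0.01779 = 0.003926 mol; n(KOH) added = 0.3350 x 0.01525 = 0.005109 mol.
Base is in excess by 0.005109 - 0.003926 = 0.001182 mol in a total volume of 0.03304 L.
[OH^-] = 0.001182/0.03304 = 0.03579 M, so pOH = 1.45 and pH = 14.00 - 1.45 = 12.55.

12.55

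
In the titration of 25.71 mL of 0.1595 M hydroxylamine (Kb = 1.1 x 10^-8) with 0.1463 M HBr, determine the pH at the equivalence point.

n(NH2OH) = 0.1595 x 0.02571 = 0.004101 mol; V(HBr) at equivalence = 0.004101/0.1463 = 0.02803 L.
At equivalence the base is fully converted to NH3OH+; total volume = 0.05374 L, so [NH3OH+] = 0.004101/0.05374 = 0.07631 M.
Ka(NH3OH+) = Kw/Kb = 1.0e-14 / 1.1 x 10^-8 = 9.09e-7.
[H^+] = sqrt(Ka x [NH3OH+]) = sqrt(9.09e-7 x 0.07631) = 0.000263 M.
pH = -log(0.000263) = 3.58.

3.58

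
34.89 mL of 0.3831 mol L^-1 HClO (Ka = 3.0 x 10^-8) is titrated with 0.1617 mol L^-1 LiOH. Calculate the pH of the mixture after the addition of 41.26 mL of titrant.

7.52

Initial n(HClO) = 0.3831 x 0.03489 = 0.01337 mol.
n(LiOH) added = 0.1617 x 0.04126 = 0.006672 mol, converting that many moles of HClO to ClO-.
Remaining n(HClO) = 0.006695 mol; n(ClO-) = 0.006672 mol.
By Henderson-Hasselbalch, pH = pKa + log([A^-]/[HA]) = 7.52 + log(0.006672/0.006695) = 7.52 + (-0.00) = 7.52.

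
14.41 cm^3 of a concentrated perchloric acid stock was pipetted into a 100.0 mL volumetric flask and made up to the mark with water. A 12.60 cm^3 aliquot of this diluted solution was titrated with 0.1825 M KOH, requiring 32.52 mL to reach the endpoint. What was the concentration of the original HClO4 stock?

n(KOH) = 0.1825 x 0.03252 = 0.005935 mol.
n(HClO4) in the aliquot = 0.005935 mol.
[diluted HClO4] = 0.005935 / 0.01260 = 0.4710 M.
Dilution factor = 100.0/14.41 = 6.940, so [stock] = 0.4710 x 6.940 = 3.27 M.

3.27 M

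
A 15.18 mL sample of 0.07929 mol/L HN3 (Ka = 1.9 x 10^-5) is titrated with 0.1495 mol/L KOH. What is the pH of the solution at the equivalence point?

n(HN3) = 0.07929 x 0.01518 = 0.001204 mol; V(KOH) at equivalence = 0.001204/0.1495 = 0.008051 L.
At equivalence all the acid is converted to N3-; total volume = 0.01518 + 0.008051 = 0.02323 L, so [N3-] = 0.001204/0.02323 = 0.05181 M.
Kb = Kw/Ka = 1.0e-14 / 1.9 x 10^-5 = 5.26e-10.
[OH^-] = sqrt(Kb x [N3-]) = sqrt(5.26e-10 x 0.05181) = 5.22e-6 M.
pOH = 5.28, so pH = 14.00 - 5.28 = 8.72.

8.72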